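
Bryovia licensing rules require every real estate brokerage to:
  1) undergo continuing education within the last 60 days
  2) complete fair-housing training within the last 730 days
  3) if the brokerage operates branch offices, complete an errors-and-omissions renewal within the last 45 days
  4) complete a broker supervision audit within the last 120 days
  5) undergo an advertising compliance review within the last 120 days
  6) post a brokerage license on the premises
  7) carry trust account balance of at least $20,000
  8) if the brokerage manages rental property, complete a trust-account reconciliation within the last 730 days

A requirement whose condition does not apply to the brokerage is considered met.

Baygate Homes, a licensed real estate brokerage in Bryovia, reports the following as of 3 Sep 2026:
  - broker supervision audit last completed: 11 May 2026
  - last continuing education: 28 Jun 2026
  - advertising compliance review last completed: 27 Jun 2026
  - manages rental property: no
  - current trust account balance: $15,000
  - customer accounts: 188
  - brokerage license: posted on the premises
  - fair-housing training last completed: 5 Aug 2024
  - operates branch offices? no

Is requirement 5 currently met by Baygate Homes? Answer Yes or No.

Yes

5. advertising compliance review 68 days ago vs limit 120 → met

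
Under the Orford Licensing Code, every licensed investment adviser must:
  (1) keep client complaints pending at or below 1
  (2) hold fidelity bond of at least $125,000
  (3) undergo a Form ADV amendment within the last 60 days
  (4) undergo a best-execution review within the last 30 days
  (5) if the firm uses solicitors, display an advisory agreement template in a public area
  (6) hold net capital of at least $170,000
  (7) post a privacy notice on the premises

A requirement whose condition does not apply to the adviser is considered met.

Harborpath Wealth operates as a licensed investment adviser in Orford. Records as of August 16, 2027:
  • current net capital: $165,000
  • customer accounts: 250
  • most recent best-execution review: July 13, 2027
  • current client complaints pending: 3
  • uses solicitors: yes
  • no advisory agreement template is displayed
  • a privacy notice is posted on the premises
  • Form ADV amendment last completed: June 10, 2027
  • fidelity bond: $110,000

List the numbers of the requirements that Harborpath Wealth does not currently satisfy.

1. client complaints pending 3 > 1 → not met
2. fidelity bond $110,000 < $125,000 → not met
3. Form ADV amendment 67 days ago vs limit 60 → not met
4. best-execution review 34 days ago vs limit 30 → not met
5. condition 'uses solicitors' holds; advisory agreement template absent → not met
6. net capital $165,000 < $170,000 → not met
7. privacy notice present → met
Not met: 1, 2, 3, 4, 5, 6

1, 2, 3, 4, 5, 6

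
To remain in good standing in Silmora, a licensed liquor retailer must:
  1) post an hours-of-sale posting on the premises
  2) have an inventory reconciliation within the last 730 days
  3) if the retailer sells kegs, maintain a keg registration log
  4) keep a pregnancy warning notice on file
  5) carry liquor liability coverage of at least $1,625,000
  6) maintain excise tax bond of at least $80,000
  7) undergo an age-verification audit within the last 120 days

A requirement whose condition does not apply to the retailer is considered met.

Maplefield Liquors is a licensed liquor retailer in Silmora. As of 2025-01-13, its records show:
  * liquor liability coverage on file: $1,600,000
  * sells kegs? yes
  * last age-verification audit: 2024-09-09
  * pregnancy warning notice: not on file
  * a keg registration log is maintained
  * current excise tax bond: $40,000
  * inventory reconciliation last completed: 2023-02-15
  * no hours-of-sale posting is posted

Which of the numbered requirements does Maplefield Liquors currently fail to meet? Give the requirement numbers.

1. hours-of-sale posting absent → not met
2. inventory reconciliation 698 days ago vs limit 730 → met
3. condition 'sells kegs' holds; keg registration log present → met
4. pregnancy warning notice absent → not met
5. liquor liability coverage $1,600,000 < $1,625,000 → not met
6. excise tax bond $40,000 < $80,000 → not met
7. age-verification audit 126 days ago vs limit 120 → not met
Not met: 1, 4, 5, 6, 7

1, 4, 5, 6, 7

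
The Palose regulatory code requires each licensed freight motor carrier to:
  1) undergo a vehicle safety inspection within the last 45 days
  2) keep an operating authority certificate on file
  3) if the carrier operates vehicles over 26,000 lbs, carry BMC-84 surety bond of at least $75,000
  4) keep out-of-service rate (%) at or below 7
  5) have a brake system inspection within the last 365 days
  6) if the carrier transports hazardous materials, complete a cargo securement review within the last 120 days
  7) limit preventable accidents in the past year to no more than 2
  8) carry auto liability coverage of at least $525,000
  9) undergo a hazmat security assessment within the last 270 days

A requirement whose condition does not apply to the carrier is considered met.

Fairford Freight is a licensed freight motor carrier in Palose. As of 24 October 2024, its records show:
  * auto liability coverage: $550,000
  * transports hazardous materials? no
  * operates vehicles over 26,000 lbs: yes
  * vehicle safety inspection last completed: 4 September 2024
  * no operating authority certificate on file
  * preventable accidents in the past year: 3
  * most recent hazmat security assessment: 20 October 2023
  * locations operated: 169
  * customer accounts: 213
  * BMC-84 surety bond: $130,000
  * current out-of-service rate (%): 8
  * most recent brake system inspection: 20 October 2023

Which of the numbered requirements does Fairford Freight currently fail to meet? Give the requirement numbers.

1, 2, 4, 5, 7, 9

1. vehicle safety inspection 50 days ago vs limit 45 → not met
2. operating authority certificate absent → not met
3. condition 'operates vehicles over 26,000 lbs' holds; BMC-84 surety bond $130,000 ≥ $75,000 → met
4. out-of-service rate (%) 8 > 7 → not met
5. brake system inspection 370 days ago vs limit 365 → not met
6. condition 'transports hazardous materials' does not hold → requirement n/a → met
7. preventable accidents in the past year 3 > 2 → not met
8. auto liability coverage $550,000 ≥ $525,000 → met
9. hazmat security assessment 370 days ago vs limit 270 → not met
Not met: 1, 2, 4, 5, 7, 9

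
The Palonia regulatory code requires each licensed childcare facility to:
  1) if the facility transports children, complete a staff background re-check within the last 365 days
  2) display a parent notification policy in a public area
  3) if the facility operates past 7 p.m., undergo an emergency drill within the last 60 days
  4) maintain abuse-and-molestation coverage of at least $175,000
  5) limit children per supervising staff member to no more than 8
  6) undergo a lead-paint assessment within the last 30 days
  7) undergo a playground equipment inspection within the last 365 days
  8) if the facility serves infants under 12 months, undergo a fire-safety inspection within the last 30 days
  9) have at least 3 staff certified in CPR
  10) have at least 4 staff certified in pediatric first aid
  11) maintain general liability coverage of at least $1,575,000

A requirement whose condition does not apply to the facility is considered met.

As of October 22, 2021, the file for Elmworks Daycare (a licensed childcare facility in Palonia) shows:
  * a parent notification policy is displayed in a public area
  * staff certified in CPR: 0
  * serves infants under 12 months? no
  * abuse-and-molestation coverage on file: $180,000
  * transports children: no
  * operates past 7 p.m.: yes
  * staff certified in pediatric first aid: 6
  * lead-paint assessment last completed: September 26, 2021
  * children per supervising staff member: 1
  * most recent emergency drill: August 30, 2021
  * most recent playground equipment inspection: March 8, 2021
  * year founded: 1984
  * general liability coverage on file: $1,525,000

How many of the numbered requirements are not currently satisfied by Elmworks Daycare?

1. condition 'transports children' does not hold → requirement n/a → met
2. parent notification policy present → met
3. condition 'operates past 7 p.m.' holds; emergency drill 53 days ago vs limit 60 → met
4. abuse-and-molestation coverage $180,000 ≥ $175,000 → met
5. children per supervising staff member 1 ≤ 8 → met
6. lead-paint assessment 26 days ago vs limit 30 → met
7. playground equipment inspection 228 days ago vs limit 365 → met
8. condition 'serves infants under 12 months' does not hold → requirement n/a → met
9. staff certified in CPR 0 < 3 → not met
10. staff certified in pediatric first aid 6 ≥ 4 → met
11. general liability coverage $1,525,000 < $1,575,000 → not met
Not met: 2 of 11

2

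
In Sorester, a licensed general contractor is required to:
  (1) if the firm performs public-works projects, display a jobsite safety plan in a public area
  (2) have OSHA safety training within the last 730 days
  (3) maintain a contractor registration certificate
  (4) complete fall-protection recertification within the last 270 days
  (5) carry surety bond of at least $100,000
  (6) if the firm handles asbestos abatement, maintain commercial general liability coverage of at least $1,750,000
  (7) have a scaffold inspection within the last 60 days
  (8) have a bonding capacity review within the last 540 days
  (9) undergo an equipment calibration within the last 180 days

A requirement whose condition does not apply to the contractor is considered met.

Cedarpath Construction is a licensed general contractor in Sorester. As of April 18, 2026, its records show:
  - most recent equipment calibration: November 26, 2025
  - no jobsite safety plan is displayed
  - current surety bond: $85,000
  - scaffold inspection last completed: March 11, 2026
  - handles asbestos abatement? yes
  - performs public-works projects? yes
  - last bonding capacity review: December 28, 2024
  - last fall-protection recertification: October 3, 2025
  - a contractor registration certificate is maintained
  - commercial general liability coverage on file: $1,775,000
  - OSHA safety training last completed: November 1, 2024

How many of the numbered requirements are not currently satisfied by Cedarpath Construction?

1. condition 'performs public-works projects' holds; jobsite safety plan absent → not met
2. OSHA safety training 533 days ago vs limit 730 → met
3. contractor registration certificate present → met
4. fall-protection recertification 197 days ago vs limit 270 → met
5. surety bond $85,000 < $100,000 → not met
6. condition 'handles asbestos abatement' holds; commercial general liability coverage $1,775,000 ≥ $1,750,000 → met
7. scaffold inspection 38 days ago vs limit 60 → met
8. bonding capacity review 476 days ago vs limit 540 → met
9. equipment calibration 143 days ago vs limit 180 → met
Not met: 2 of 9

2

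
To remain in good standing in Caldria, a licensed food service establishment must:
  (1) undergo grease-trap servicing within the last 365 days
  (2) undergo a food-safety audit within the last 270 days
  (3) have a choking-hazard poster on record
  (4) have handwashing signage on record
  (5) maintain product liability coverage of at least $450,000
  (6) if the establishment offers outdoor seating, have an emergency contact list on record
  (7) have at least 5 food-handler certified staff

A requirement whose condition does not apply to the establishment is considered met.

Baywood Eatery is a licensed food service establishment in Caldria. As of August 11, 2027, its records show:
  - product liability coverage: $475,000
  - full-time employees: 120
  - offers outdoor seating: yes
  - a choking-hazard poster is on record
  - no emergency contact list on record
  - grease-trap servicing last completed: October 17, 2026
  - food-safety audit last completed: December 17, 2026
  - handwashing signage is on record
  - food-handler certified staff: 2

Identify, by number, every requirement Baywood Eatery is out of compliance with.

1. grease-trap servicing 298 days ago vs limit 365 → met
2. food-safety audit 237 days ago vs limit 270 → met
3. choking-hazard poster present → met
4. handwashing signage present → met
5. product liability coverage $475,000 ≥ $450,000 → met
6. condition 'offers outdoor seating' holds; emergency contact list absent → not met
7. food-handler certified staff 2 < 5 → not met
Not met: 6, 7

6, 7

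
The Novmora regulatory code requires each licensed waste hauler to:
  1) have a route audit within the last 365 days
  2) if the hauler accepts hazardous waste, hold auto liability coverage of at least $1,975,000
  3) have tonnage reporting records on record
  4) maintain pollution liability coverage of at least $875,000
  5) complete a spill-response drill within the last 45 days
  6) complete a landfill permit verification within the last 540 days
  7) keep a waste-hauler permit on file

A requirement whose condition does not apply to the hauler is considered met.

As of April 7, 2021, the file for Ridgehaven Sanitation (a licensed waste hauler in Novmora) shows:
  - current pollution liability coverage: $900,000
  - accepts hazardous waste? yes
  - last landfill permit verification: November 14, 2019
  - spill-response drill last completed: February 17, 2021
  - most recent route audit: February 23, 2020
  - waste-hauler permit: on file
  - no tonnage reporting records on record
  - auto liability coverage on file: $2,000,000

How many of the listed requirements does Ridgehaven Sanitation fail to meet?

3

1. route audit 409 days ago vs limit 365 → not met
2. condition 'accepts hazardous waste' holds; auto liability coverage $2,000,000 ≥ $1,975,000 → met
3. tonnage reporting records absent → not met
4. pollution liability coverage $900,000 ≥ $875,000 → met
5. spill-response drill 49 days ago vs limit 45 → not met
6. landfill permit verification 510 days ago vs limit 540 → met
7. waste-hauler permit present → met
Not met: 3 of 7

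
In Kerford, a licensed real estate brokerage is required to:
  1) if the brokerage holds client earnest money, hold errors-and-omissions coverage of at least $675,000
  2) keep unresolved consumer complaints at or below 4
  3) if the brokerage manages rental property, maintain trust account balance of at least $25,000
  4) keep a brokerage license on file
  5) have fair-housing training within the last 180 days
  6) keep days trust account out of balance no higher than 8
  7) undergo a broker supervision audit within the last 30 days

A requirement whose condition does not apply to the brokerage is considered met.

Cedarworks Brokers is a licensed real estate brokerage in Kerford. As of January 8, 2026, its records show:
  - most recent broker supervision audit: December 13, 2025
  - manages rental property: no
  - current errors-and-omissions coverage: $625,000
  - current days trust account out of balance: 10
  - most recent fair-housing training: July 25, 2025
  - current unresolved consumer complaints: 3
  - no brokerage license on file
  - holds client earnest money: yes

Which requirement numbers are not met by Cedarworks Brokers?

1, 4, 6

1. condition 'holds client earnest money' holds; errors-and-omissions coverage $625,000 < $675,000 → not met
2. unresolved consumer complaints 3 ≤ 4 → met
3. condition 'manages rental property' does not hold → requirement n/a → met
4. brokerage license absent → not met
5. fair-housing training 167 days ago vs limit 180 → met
6. days trust account out of balance 10 > 8 → not met
7. broker supervision audit 26 days ago vs limit 30 → met
Not met: 1, 4, 6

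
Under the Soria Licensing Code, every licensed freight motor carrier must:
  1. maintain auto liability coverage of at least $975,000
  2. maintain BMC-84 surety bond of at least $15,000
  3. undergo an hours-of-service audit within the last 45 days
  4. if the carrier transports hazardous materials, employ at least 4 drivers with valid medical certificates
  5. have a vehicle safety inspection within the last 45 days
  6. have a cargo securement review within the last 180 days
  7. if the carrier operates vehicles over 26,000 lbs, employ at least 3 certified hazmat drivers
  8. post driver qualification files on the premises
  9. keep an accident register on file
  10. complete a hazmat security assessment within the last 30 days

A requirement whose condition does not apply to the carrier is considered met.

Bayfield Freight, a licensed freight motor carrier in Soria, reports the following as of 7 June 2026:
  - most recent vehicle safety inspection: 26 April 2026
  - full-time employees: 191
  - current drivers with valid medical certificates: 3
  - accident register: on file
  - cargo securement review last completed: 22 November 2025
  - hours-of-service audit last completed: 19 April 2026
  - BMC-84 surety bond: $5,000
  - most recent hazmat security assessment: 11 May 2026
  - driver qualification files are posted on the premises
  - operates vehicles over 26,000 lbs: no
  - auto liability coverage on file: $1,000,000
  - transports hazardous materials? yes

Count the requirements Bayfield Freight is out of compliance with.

1. auto liability coverage $1,000,000 ≥ $975,000 → met
2. BMC-84 surety bond $5,000 < $15,000 → not met
3. hours-of-service audit 49 days ago vs limit 45 → not met
4. condition 'transports hazardous materials' holds; drivers with valid medical certificates 3 < 4 → not met
5. vehicle safety inspection 42 days ago vs limit 45 → met
6. cargo securement review 197 days ago vs limit 180 → not met
7. condition 'operates vehicles over 26,000 lbs' does not hold → requirement n/a → met
8. driver qualification files present → met
9. accident register present → met
10. hazmat security assessment 27 days ago vs limit 30 → met
Not met: 4 of 10

4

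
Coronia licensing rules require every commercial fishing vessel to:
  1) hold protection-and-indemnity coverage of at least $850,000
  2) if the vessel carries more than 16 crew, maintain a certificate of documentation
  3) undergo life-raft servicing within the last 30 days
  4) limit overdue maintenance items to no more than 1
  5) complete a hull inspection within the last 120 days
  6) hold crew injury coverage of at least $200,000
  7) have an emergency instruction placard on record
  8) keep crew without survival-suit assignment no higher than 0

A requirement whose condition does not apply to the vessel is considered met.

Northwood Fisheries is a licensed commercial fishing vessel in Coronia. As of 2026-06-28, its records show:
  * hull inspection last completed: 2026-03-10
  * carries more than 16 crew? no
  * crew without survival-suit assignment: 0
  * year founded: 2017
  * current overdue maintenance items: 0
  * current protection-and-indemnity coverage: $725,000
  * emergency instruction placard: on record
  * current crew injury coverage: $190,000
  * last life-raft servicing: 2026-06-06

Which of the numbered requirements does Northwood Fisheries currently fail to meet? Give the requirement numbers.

1. protection-and-indemnity coverage $725,000 < $850,000 → not met
2. condition 'carries more than 16 crew' does not hold → requirement n/a → met
3. life-raft servicing 22 days ago vs limit 30 → met
4. overdue maintenance items 0 ≤ 1 → met
5. hull inspection 110 days ago vs limit 120 → met
6. crew injury coverage $190,000 < $200,000 → not met
7. emergency instruction placard present → met
8. crew without survival-suit assignment 0 ≤ 0 → met
Not met: 1, 6

1, 6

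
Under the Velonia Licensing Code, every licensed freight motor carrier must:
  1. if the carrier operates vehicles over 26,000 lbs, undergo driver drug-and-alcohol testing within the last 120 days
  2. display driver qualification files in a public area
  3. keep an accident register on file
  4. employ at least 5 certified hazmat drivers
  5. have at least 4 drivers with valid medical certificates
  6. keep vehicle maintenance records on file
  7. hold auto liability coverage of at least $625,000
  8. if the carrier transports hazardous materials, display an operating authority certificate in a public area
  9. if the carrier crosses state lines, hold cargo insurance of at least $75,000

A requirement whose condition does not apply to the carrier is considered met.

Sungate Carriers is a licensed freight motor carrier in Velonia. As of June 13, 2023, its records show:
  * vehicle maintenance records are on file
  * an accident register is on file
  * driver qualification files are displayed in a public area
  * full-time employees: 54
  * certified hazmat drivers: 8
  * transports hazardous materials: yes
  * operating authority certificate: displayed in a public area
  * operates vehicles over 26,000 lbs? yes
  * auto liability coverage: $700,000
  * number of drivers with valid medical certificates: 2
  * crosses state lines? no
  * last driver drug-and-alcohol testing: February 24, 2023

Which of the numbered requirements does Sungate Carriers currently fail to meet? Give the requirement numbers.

1. condition 'operates vehicles over 26,000 lbs' holds; driver drug-and-alcohol testing 109 days ago vs limit 120 → met
2. driver qualification files present → met
3. accident register present → met
4. certified hazmat drivers 8 ≥ 5 → met
5. drivers with valid medical certificates 2 < 4 → not met
6. vehicle maintenance records present → met
7. auto liability coverage $700,000 ≥ $625,000 → met
8. condition 'transports hazardous materials' holds; operating authority certificate present → met
9. condition 'crosses state lines' does not hold → requirement n/a → met
Not met: 5

5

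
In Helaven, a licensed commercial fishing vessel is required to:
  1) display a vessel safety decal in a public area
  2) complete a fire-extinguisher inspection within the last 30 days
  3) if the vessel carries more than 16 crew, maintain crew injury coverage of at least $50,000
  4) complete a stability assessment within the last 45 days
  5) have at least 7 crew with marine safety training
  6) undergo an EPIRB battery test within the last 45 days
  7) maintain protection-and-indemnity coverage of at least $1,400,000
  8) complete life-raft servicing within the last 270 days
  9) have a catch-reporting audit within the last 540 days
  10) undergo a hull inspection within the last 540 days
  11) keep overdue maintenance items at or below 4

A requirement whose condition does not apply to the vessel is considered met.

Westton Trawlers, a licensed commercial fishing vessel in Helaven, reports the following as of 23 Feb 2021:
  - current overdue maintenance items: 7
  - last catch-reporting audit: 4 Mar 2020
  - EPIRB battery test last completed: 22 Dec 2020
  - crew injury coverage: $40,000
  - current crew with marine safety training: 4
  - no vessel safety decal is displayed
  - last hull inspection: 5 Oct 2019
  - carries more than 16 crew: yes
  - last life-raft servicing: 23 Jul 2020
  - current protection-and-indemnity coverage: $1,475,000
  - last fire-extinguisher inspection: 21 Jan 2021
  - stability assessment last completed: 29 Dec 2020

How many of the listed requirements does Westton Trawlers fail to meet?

7

1. vessel safety decal absent → not met
2. fire-extinguisher inspection 33 days ago vs limit 30 → not met
3. condition 'carries more than 16 crew' holds; crew injury coverage $40,000 < $50,000 → not met
4. stability assessment 56 days ago vs limit 45 → not met
5. crew with marine safety training 4 < 7 → not met
6. EPIRB battery test 63 days ago vs limit 45 → not met
7. protection-and-indemnity coverage $1,475,000 ≥ $1,400,000 → met
8. life-raft servicing 215 days ago vs limit 270 → met
9. catch-reporting audit 356 days ago vs limit 540 → met
10. hull inspection 507 days ago vs limit 540 → met
11. overdue maintenance items 7 > 4 → not met
Not met: 7 of 11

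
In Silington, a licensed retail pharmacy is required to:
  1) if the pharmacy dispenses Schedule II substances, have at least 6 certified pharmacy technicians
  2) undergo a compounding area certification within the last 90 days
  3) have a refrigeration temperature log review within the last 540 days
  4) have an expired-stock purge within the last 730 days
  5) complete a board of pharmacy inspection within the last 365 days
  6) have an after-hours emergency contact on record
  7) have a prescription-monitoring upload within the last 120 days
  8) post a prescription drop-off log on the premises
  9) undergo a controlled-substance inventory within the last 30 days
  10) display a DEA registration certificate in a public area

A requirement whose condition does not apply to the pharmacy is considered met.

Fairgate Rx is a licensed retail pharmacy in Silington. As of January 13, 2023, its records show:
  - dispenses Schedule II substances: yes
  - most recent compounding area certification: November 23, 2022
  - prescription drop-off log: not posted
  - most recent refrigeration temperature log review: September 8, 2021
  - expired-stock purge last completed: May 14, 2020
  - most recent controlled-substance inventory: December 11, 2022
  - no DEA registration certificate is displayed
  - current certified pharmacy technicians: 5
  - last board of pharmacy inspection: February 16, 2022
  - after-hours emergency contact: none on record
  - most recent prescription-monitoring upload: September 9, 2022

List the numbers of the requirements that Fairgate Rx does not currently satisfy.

1, 4, 6, 7, 8, 9, 10

1. condition 'dispenses Schedule II substances' holds; certified pharmacy technicians 5 < 6 → not met
2. compounding area certification 51 days ago vs limit 90 → met
3. refrigeration temperature log review 492 days ago vs limit 540 → met
4. expired-stock purge 974 days ago vs limit 730 → not met
5. board of pharmacy inspection 331 days ago vs limit 365 → met
6. after-hours emergency contact absent → not met
7. prescription-monitoring upload 126 days ago vs limit 120 → not met
8. prescription drop-off log absent → not met
9. controlled-substance inventory 33 days ago vs limit 30 → not met
10. DEA registration certificate absent → not met
Not met: 1, 4, 6, 7, 8, 9, 10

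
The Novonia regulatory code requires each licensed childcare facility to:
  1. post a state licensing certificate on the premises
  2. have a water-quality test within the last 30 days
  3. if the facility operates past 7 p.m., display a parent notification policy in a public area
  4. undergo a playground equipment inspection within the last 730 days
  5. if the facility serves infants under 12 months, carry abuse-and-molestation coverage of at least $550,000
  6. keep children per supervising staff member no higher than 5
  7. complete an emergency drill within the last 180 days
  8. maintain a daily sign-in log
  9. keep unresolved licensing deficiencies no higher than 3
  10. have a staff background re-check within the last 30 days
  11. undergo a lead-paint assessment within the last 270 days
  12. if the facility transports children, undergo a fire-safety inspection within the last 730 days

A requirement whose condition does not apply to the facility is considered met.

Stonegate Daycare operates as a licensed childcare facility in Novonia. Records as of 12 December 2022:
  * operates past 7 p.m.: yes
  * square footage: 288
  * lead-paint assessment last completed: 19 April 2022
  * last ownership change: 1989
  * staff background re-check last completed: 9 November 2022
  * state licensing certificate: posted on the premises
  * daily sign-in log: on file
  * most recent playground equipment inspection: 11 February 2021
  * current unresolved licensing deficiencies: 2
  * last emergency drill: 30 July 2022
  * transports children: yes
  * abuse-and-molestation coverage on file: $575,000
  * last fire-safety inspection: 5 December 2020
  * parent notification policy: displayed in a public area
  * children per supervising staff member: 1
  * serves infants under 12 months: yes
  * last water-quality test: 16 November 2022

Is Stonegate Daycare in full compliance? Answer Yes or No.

1. state licensing certificate present → met
2. water-quality test 26 days ago vs limit 30 → met
3. condition 'operates past 7 p.m.' holds; parent notification policy present → met
4. playground equipment inspection 669 days ago vs limit 730 → met
5. condition 'serves infants under 12 months' holds; abuse-and-molestation coverage $575,000 ≥ $550,000 → met
6. children per supervising staff member 1 ≤ 5 → met
7. emergency drill 135 days ago vs limit 180 → met
8. daily sign-in log present → met
9. unresolved licensing deficiencies 2 ≤ 3 → met
10. staff background re-check 33 days ago vs limit 30 → not met
11. lead-paint assessment 237 days ago vs limit 270 → met
12. condition 'transports children' holds; fire-safety inspection 737 days ago vs limit 730 → not met
Not met: 10, 12

No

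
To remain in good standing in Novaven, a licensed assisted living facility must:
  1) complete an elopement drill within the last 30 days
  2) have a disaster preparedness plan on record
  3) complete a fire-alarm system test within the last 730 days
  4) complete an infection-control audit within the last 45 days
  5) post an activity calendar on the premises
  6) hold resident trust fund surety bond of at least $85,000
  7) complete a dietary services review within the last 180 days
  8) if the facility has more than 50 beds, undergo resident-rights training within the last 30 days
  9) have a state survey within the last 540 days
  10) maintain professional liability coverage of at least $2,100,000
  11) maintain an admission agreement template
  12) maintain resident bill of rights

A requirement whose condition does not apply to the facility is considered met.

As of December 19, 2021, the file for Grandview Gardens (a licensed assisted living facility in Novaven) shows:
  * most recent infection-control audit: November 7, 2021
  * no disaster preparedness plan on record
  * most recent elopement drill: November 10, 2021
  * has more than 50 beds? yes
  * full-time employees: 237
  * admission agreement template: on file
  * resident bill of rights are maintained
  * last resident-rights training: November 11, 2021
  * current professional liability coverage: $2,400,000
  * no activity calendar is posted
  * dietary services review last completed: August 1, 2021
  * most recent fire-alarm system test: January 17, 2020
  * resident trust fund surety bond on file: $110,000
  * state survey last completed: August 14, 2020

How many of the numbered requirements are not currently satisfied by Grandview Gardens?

4

1. elopement drill 39 days ago vs limit 30 → not met
2. disaster preparedness plan absent → not met
3. fire-alarm system test 702 days ago vs limit 730 → met
4. infection-control audit 42 days ago vs limit 45 → met
5. activity calendar absent → not met
6. resident trust fund surety bond $110,000 ≥ $85,000 → met
7. dietary services review 140 days ago vs limit 180 → met
8. condition 'has more than 50 beds' holds; resident-rights training 38 days ago vs limit 30 → not met
9. state survey 492 days ago vs limit 540 → met
10. professional liability coverage $2,400,000 ≥ $2,100,000 → met
11. admission agreement template present → met
12. resident bill of rights present → met
Not met: 4 of 12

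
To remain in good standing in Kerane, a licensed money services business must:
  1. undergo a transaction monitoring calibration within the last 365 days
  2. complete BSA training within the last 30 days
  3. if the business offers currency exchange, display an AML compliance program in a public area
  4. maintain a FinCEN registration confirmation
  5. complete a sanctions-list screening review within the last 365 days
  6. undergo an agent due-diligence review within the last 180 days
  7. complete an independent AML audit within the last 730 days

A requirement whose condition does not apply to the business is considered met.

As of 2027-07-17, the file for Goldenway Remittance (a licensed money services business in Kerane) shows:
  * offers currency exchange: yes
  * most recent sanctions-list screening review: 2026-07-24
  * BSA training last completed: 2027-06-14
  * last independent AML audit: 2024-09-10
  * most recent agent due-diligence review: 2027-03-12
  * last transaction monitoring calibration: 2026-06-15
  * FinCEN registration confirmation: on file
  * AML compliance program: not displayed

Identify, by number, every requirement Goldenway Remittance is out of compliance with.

1. transaction monitoring calibration 397 days ago vs limit 365 → not met
2. BSA training 33 days ago vs limit 30 → not met
3. condition 'offers currency exchange' holds; AML compliance program absent → not met
4. FinCEN registration confirmation present → met
5. sanctions-list screening review 358 days ago vs limit 365 → met
6. agent due-diligence review 127 days ago vs limit 180 → met
7. independent AML audit 1040 days ago vs limit 730 → not met
Not met: 1, 2, 3, 7

1, 2, 3, 7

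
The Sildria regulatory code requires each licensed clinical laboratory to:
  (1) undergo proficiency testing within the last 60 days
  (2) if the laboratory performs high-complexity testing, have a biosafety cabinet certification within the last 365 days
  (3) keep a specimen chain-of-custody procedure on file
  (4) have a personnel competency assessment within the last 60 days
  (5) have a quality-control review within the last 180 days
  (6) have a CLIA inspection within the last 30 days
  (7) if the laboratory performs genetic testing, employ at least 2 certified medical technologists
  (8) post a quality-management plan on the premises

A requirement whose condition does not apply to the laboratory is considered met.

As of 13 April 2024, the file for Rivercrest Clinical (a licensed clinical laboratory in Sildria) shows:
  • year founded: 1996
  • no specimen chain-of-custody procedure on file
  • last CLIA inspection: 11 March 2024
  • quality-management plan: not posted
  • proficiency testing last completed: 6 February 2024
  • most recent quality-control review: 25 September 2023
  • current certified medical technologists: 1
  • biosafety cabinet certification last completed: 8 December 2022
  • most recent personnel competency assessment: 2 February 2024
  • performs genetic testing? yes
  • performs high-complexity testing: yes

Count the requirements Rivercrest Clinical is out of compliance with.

8

1. proficiency testing 67 days ago vs limit 60 → not met
2. condition 'performs high-complexity testing' holds; biosafety cabinet certification 492 days ago vs limit 365 → not met
3. specimen chain-of-custody procedure absent → not met
4. personnel competency assessment 71 days ago vs limit 60 → not met
5. quality-control review 201 days ago vs limit 180 → not met
6. CLIA inspection 33 days ago vs limit 30 → not met
7. condition 'performs genetic testing' holds; certified medical technologists 1 < 2 → not met
8. quality-management plan absent → not met
Not met: 8 of 8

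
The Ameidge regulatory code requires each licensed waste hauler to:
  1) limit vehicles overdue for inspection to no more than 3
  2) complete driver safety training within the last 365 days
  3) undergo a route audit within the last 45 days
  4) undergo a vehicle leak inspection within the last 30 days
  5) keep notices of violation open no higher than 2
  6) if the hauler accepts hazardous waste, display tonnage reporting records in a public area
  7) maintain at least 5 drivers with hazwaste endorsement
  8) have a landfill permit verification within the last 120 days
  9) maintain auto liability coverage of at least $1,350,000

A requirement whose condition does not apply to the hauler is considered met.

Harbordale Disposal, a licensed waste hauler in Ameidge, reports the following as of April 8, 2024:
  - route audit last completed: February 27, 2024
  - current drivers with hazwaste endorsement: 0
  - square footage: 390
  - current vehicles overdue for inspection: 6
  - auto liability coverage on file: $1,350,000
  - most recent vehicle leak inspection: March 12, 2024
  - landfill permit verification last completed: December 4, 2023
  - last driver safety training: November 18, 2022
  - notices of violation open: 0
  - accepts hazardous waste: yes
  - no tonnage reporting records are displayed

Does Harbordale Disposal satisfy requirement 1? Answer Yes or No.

1. vehicles overdue for inspection 6 > 3 → not met

No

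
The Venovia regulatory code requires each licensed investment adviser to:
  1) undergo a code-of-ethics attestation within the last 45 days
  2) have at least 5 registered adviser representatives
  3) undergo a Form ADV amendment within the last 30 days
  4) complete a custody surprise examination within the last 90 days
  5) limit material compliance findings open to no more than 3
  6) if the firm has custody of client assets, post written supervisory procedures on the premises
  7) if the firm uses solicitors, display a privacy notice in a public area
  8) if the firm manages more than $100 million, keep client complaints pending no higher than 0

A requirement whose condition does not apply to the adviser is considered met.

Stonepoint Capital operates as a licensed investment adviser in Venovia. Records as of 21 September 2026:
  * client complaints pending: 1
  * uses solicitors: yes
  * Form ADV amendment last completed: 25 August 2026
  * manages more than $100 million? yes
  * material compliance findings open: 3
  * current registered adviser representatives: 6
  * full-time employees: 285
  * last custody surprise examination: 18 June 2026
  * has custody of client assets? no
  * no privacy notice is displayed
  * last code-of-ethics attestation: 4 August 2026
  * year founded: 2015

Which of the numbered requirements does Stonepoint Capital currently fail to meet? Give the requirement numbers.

1, 4, 7, 8

1. code-of-ethics attestation 48 days ago vs limit 45 → not met
2. registered adviser representatives 6 ≥ 5 → met
3. Form ADV amendment 27 days ago vs limit 30 → met
4. custody surprise examination 95 days ago vs limit 90 → not met
5. material compliance findings open 3 ≤ 3 → met
6. condition 'has custody of client assets' does not hold → requirement n/a → met
7. condition 'uses solicitors' holds; privacy notice absent → not met
8. condition 'manages more than $100 million' holds; client complaints pending 1 > 0 → not met
Not met: 1, 4, 7, 8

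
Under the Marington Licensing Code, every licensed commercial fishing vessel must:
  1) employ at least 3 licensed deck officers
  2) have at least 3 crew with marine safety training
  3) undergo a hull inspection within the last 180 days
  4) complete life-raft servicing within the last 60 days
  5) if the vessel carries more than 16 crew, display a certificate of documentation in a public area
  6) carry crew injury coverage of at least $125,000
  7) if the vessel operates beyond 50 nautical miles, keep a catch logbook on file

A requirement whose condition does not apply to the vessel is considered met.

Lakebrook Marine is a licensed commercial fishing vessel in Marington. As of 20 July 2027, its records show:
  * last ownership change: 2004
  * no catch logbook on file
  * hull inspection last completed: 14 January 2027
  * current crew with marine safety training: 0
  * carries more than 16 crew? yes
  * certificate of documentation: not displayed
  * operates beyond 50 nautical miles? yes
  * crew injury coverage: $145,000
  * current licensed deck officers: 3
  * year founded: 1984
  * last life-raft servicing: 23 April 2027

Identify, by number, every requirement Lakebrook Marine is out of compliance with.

1. licensed deck officers 3 ≥ 3 → met
2. crew with marine safety training 0 < 3 → not met
3. hull inspection 187 days ago vs limit 180 → not met
4. life-raft servicing 88 days ago vs limit 60 → not met
5. condition 'carries more than 16 crew' holds; certificate of documentation absent → not met
6. crew injury coverage $145,000 ≥ $125,000 → met
7. condition 'operates beyond 50 nautical miles' holds; catch logbook absent → not met
Not met: 2, 3, 4, 5, 7

2, 3, 4, 5, 7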